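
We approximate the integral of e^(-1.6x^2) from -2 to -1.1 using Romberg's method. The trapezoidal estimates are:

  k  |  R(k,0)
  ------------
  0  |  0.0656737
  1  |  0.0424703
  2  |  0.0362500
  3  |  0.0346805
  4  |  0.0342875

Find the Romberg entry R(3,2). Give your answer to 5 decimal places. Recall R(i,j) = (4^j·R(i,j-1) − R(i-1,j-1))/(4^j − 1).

Richardson extrapolation on the trapezoidal column (denominator 4−1=3):
R(2,1) = 0.0362500 + (0.0362500 − 0.0424703)/3 = 0.0341766
R(3,1) = (4·0.0346805 − 0.0362500) / 3 = 0.0341573
R(3,2) = 0.0341573 + (0.0341573 − 0.0341766)/15 = 0.0341560

0.03416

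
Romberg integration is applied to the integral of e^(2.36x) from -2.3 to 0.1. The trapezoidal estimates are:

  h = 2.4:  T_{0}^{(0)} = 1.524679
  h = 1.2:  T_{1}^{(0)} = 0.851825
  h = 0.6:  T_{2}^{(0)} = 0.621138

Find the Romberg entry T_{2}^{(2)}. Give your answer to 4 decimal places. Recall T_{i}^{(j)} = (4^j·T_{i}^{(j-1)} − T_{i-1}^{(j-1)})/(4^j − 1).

Richardson extrapolation on the trapezoidal column (denominator 4−1=3):
T_{1}^{(1)} = (4·0.851825 − 1.524679) / 3 = 0.627540
T_{2}^{(1)} = (4·0.621138 − 0.851825) / 3 = 0.544242
T_{2}^{(2)} = 0.544242 + (0.544242 − 0.627540)/15 = 0.538689

0.5387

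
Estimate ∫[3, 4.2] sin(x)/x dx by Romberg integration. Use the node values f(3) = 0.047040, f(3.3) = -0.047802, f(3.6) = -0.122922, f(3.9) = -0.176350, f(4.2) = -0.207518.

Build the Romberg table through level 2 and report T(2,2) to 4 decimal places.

T(0,0) (trapezoid, 1 panel, h=1.2000): -0.096287
T(1,0) (trapezoid, 2 panels, h=0.6000): -0.121897
T(2,0) (trapezoid, 4 panels, h=0.3000): -0.128194
T(1,1) = -0.121897 + (-0.121897 − (-0.096287))/3 = -0.130434
T(2,1) = -0.128194 + (-0.128194 − (-0.121897))/3 = -0.130293
T(2,2) = -0.130293 + (-0.130293 − (-0.130434))/15 = -0.130284

-0.1303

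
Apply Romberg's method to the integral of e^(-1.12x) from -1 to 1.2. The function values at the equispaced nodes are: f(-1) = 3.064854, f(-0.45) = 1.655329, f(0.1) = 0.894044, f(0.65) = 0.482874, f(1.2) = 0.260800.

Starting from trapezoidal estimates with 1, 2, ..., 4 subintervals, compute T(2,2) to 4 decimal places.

2.5039

T(0,0) (trapezoid, 1 panel, h=2.2000): 3.658219
T(1,0) (trapezoid, 2 panels, h=1.1000): 2.812558
T(2,0) (trapezoid, 4 panels, h=0.5500): 2.582291
T(1,1) = 2.812558 + (2.812558 − 3.658219)/3 = 2.530671
T(2,1) = 2.582291 + (2.582291 − 2.812558)/3 = 2.505535
T(2,2) = 2.505535 + (2.505535 − 2.530671)/15 = 2.503859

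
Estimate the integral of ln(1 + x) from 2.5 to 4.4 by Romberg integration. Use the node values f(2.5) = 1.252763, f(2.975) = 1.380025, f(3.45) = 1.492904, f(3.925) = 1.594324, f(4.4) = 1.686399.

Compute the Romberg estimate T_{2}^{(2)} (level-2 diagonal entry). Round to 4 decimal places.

T_{0}^{(0)} (trapezoid, 1 panel, h=1.9000): 2.792204
T_{1}^{(0)} (trapezoid, 2 panels, h=0.9500): 2.814361
T_{2}^{(0)} (trapezoid, 4 panels, h=0.4750): 2.819996
T_{1}^{(1)} = 2.814361 + (2.814361 − 2.792204)/3 = 2.821747
T_{2}^{(1)} = 2.819996 + (2.819996 − 2.814361)/3 = 2.821874
T_{2}^{(2)} = 2.821874 + (2.821874 − 2.821747)/15 = 2.821882

2.8219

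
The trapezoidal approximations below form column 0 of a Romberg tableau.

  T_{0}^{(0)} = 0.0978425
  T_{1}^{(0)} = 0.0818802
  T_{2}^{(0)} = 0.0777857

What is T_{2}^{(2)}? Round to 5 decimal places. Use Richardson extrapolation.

0.07641

T_{1}^{(1)} = (4·0.0818802 − 0.0978425) / 3 = 0.0765594
T_{2}^{(1)} = (4·0.0777857 − 0.0818802) / 3 = 0.0764209
T_{2}^{(2)} = (16·0.0764209 − 0.0765594) / 15 = 0.0764117
(Column j=1 coincides with Simpson's rule on the same nodes.)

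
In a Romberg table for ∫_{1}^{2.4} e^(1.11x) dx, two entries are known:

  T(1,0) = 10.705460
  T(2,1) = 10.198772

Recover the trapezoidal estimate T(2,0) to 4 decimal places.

From T(2,1) = (4·T(2,0) − T(1,0))/3, solve for T(2,0):
4·T(2,0) = 3·10.198772 + 10.705460 = 41.301776
T(2,0) = 10.325444

10.3254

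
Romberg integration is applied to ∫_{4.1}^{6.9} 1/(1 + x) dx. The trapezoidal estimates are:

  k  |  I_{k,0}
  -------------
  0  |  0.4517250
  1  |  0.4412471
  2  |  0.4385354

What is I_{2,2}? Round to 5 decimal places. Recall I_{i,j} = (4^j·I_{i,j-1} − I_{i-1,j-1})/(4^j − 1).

I_{1,1} = (4·0.4412471 − 0.4517250) / 3 = 0.4377545
I_{2,1} = 0.4385354 + (0.4385354 − 0.4412471)/3 = 0.4376315
I_{2,2} = 0.4376315 + (0.4376315 − 0.4377545)/15 = 0.4376233

0.43762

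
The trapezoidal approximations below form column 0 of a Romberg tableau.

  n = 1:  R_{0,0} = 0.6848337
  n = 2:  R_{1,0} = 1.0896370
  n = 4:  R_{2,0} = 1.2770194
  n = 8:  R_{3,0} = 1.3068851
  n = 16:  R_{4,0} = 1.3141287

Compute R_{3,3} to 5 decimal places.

Richardson extrapolation on the trapezoidal column (denominator 4−1=3):
R_{1,1} = 1.0896370 + (1.0896370 − 0.6848337)/3 = 1.2245714
R_{2,1} = 1.2770194 + (1.2770194 − 1.0896370)/3 = 1.3394802
R_{3,1} = 1.3068851 + (1.3068851 − 1.2770194)/3 = 1.3168403
R_{2,2} = (16·1.3394802 − 1.2245714) / 15 = 1.3471408
R_{3,2} = (16·1.3168403 − 1.3394802) / 15 = 1.3153310
R_{3,3} = (64·1.3153310 − 1.3471408) / 63 = 1.3148261
(Column j=1 coincides with Simpson's rule on the same nodes.)

1.31483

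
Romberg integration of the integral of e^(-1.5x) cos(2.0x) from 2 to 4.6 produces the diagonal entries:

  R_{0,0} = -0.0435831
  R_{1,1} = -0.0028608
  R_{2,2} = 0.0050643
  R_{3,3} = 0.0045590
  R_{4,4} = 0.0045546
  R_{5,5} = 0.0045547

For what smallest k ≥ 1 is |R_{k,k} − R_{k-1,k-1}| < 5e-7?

|R_{1,1} − R_{0,0}| = 0.0407223 ≥ 5e-7
|R_{2,2} − R_{1,1}| = 0.0079251 ≥ 5e-7
|R_{3,3} − R_{2,2}| = 0.0005053 ≥ 5e-7
|R_{4,4} − R_{3,3}| = 0.0000044 ≥ 5e-7
|R_{5,5} − R_{4,4}| = 0.0000001 < 5e-7

k = 5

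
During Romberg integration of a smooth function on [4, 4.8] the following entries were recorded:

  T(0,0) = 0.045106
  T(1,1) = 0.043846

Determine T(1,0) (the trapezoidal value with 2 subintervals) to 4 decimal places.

0.0442

From T(1,1) = (4·T(1,0) − T(0,0))/3, solve for T(1,0):
4·T(1,0) = 3·0.043846 + 0.045106 = 0.176644
T(1,0) = 0.044161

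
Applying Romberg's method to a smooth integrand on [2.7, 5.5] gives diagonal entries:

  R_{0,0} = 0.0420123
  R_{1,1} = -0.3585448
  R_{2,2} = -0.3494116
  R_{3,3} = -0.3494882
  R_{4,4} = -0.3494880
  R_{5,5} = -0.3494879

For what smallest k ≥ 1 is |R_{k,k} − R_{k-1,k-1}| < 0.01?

k = 2

|R_{1,1} − R_{0,0}| = 0.4005571 ≥ 0.01
|R_{2,2} − R_{1,1}| = 0.0091332 < 0.01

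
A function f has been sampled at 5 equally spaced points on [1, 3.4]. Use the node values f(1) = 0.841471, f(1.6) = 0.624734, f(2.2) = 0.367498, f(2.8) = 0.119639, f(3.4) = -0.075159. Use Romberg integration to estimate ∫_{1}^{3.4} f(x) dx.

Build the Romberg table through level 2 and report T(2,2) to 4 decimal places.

0.8958

T(0,0) (trapezoid, 1 panel, h=2.4000): 0.919574
T(1,0) (trapezoid, 2 panels, h=1.2000): 0.900785
T(2,0) (trapezoid, 4 panels, h=0.6000): 0.897016
T(1,1) = 0.900785 + (0.900785 − 0.919574)/3 = 0.894522
T(2,1) = 0.897016 + (0.897016 − 0.900785)/3 = 0.895760
T(2,2) = 0.895760 + (0.895760 − 0.894522)/15 = 0.895843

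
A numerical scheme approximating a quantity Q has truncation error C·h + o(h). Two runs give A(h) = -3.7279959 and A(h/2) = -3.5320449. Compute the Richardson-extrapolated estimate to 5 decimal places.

Extrapolated value = (2·A(h/2) − A(h)) / (2 − 1)
= (2·(-3.5320449) − (-3.7279959)) / 1
= -3.3360939 / 1 = -3.3360939

-3.33609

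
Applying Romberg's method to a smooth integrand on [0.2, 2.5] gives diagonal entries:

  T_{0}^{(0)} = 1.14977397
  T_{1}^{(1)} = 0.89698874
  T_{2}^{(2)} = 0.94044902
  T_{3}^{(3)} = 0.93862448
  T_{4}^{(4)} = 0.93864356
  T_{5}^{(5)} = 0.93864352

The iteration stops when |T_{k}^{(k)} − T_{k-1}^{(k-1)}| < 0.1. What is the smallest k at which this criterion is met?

|T_{1}^{(1)} − T_{0}^{(0)}| = 0.25278523 ≥ 0.1
|T_{2}^{(2)} − T_{1}^{(1)}| = 0.04346028 < 0.1

k = 2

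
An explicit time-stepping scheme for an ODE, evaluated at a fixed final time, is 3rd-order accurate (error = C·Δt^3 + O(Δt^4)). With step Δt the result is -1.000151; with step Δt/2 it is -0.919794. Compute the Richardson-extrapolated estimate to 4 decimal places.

-0.9083

The leading error scales as Δt^3; refining by a factor of 2 reduces it by 2^3 = 8.
Extrapolated value = (8·A(Δt/2) − A(Δt)) / (8 − 1)
= (8·(-0.919794) − (-1.000151)) / 7
= -6.358201 / 7 = -0.908314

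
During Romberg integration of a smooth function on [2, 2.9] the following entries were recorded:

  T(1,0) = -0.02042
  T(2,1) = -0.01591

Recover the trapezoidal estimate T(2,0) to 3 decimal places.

From T(2,1) = (4·T(2,0) − T(1,0))/3, solve for T(2,0):
4·T(2,0) = 3·(-0.01591) + (-0.02042) = -0.06815
T(2,0) = -0.01704

-0.017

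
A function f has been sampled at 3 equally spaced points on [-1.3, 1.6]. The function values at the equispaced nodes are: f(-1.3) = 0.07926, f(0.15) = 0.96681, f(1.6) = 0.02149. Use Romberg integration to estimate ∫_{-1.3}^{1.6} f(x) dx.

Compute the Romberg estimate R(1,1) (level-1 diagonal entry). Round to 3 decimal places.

R(0,0) (trapezoid, 1 panel, h=2.9000): 0.14609
R(1,0) (trapezoid, 2 panels, h=1.4500): 1.47492
R(1,1) = 1.47492 + (1.47492 − 0.14609)/3 = 1.91786

1.918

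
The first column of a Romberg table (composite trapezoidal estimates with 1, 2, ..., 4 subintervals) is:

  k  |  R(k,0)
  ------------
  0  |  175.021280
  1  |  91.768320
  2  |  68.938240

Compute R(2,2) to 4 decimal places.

Richardson extrapolation on the trapezoidal column (denominator 4−1=3):
R(1,1) = 91.768320 + (91.768320 − 175.021280)/3 = 64.017333
R(2,1) = (4·68.938240 − 91.768320) / 3 = 61.328213
R(2,2) = (16·61.328213 − 64.017333) / 15 = 61.148938
(Column j=1 coincides with Simpson's rule on the same nodes.)

61.1489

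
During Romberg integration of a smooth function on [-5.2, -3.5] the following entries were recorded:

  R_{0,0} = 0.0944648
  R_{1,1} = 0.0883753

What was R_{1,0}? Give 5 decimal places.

From R_{1,1} = (4·R_{1,0} − R_{0,0})/3, solve for R_{1,0}:
4·R_{1,0} = 3·0.0883753 + 0.0944648 = 0.3595907
R_{1,0} = 0.0898977

0.08990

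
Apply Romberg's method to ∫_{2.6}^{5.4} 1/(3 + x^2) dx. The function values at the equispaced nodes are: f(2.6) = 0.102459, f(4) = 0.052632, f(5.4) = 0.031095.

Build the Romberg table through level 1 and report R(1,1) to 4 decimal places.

R(0,0) (trapezoid, 1 panel, h=2.8000): 0.186976
R(1,0) (trapezoid, 2 panels, h=1.4000): 0.167173
R(1,1) = 0.167173 + (0.167173 − 0.186976)/3 = 0.160572

0.1606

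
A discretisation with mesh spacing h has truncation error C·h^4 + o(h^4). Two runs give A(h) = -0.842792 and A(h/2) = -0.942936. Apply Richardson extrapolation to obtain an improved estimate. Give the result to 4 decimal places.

-0.9496

The leading error scales as h^4; refining by a factor of 2 reduces it by 2^4 = 16.
Extrapolated value = (16·A(h/2) − A(h)) / (16 − 1)
= (16·(-0.942936) − (-0.842792)) / 15
= -14.244184 / 15 = -0.949612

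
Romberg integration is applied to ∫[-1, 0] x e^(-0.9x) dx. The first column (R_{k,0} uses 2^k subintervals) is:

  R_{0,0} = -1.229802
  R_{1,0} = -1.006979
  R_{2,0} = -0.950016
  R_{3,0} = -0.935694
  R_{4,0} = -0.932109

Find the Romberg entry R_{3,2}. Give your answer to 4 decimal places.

-0.9309

R_{2,1} = (4·(-0.950016) − (-1.006979)) / 3 = -0.931028
R_{3,1} = -0.935694 + (-0.935694 − (-0.950016))/3 = -0.930920
R_{3,2} = (16·(-0.930920) − (-0.931028)) / 15 = -0.930913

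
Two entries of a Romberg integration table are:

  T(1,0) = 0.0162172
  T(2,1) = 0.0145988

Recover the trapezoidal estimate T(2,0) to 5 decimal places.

0.01500

From T(2,1) = (4·T(2,0) − T(1,0))/3, solve for T(2,0):
4·T(2,0) = 3·0.0145988 + 0.0162172 = 0.0600136
T(2,0) = 0.0150034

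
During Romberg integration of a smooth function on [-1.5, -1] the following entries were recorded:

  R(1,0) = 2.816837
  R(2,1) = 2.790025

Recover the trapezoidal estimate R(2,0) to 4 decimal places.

From R(2,1) = (4·R(2,0) − R(1,0))/3, solve for R(2,0):
4·R(2,0) = 3·2.790025 + 2.816837 = 11.186912
R(2,0) = 2.796728

2.7967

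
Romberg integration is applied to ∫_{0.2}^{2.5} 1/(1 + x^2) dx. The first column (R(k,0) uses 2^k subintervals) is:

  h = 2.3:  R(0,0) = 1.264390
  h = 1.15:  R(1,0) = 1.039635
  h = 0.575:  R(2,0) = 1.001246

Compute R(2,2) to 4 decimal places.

0.9900

Richardson extrapolation on the trapezoidal column (denominator 4−1=3):
R(1,1) = (4·1.039635 − 1.264390) / 3 = 0.964717
R(2,1) = (4·1.001246 − 1.039635) / 3 = 0.988450
R(2,2) = (16·0.988450 − 0.964717) / 15 = 0.990032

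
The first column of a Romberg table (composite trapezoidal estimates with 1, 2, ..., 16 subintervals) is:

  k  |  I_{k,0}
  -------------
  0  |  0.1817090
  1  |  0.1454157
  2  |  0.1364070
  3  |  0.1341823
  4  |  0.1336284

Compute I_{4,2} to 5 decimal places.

0.13344

Richardson extrapolation on the trapezoidal column (denominator 4−1=3):
I_{3,1} = 0.1341823 + (0.1341823 − 0.1364070)/3 = 0.1334407
I_{4,1} = (4·0.1336284 − 0.1341823) / 3 = 0.1334438
I_{4,2} = 0.1334438 + (0.1334438 − 0.1334407)/15 = 0.1334440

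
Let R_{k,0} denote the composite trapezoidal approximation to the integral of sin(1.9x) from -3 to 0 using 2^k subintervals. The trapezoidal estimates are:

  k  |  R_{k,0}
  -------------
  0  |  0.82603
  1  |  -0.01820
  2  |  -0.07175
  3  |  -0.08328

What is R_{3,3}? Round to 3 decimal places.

Richardson extrapolation on the trapezoidal column (denominator 4−1=3):
R_{1,1} = -0.01820 + (-0.01820 − 0.82603)/3 = -0.29961
R_{2,1} = (4·(-0.07175) − (-0.01820)) / 3 = -0.08960
R_{3,1} = (4·(-0.08328) − (-0.07175)) / 3 = -0.08712
R_{2,2} = (16·(-0.08960) − (-0.29961)) / 15 = -0.07560
R_{3,2} = -0.08712 + (-0.08712 − (-0.08960))/15 = -0.08695
R_{3,3} = -0.08695 + (-0.08695 − (-0.07560))/63 = -0.08713

-0.087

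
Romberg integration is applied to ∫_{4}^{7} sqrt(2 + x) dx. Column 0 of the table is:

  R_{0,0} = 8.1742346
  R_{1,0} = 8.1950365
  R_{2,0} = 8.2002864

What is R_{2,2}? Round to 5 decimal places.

Richardson extrapolation on the trapezoidal column (denominator 4−1=3):
R_{1,1} = 8.1950365 + (8.1950365 − 8.1742346)/3 = 8.2019705
R_{2,1} = 8.2002864 + (8.2002864 − 8.1950365)/3 = 8.2020364
R_{2,2} = 8.2020364 + (8.2020364 − 8.2019705)/15 = 8.2020408

8.20204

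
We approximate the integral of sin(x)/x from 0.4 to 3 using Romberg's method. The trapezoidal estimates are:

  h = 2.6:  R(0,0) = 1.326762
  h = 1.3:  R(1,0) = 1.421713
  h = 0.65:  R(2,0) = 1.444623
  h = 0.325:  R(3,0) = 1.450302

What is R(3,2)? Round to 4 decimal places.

Richardson extrapolation on the trapezoidal column (denominator 4−1=3):
R(2,1) = (4·1.444623 − 1.421713) / 3 = 1.452260
R(3,1) = 1.450302 + (1.450302 − 1.444623)/3 = 1.452195
R(3,2) = (16·1.452195 − 1.452260) / 15 = 1.452191
(Column j=1 coincides with Simpson's rule on the same nodes.)

1.4522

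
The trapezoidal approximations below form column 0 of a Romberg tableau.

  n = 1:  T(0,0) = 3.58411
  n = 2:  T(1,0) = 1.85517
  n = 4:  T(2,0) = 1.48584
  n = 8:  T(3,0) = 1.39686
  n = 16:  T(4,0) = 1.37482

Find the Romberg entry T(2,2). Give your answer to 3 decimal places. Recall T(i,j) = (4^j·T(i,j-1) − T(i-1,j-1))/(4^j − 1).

Richardson extrapolation on the trapezoidal column (denominator 4−1=3):
T(1,1) = 1.85517 + (1.85517 − 3.58411)/3 = 1.27886
T(2,1) = 1.48584 + (1.48584 − 1.85517)/3 = 1.36273
T(2,2) = 1.36273 + (1.36273 − 1.27886)/15 = 1.36832

1.368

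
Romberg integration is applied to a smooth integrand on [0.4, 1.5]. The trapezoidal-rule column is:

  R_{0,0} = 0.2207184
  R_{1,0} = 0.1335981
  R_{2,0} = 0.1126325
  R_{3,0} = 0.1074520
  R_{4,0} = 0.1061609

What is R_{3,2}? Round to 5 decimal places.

R_{2,1} = (4·0.1126325 − 0.1335981) / 3 = 0.1056440
R_{3,1} = (4·0.1074520 − 0.1126325) / 3 = 0.1057252
R_{3,2} = (16·0.1057252 − 0.1056440) / 15 = 0.1057306
(Column j=1 coincides with Simpson's rule on the same nodes.)

0.10573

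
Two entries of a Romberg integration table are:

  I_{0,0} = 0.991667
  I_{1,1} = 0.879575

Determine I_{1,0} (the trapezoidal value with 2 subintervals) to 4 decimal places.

From I_{1,1} = (4·I_{1,0} − I_{0,0})/3, solve for I_{1,0}:
4·I_{1,0} = 3·0.879575 + 0.991667 = 3.630392
I_{1,0} = 0.907598

0.9076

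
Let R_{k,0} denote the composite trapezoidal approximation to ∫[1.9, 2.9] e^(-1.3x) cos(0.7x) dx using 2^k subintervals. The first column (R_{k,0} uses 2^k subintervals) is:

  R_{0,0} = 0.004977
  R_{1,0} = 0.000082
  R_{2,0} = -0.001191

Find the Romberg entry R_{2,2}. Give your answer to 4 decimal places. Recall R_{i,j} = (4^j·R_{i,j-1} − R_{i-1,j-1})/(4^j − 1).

Richardson extrapolation on the trapezoidal column (denominator 4−1=3):
R_{1,1} = (4·0.000082 − 0.004977) / 3 = -0.001550
R_{2,1} = -0.001191 + (-0.001191 − 0.000082)/3 = -0.001615
R_{2,2} = -0.001615 + (-0.001615 − (-0.001550))/15 = -0.001619
(Column j=1 coincides with Simpson's rule on the same nodes.)

-0.0016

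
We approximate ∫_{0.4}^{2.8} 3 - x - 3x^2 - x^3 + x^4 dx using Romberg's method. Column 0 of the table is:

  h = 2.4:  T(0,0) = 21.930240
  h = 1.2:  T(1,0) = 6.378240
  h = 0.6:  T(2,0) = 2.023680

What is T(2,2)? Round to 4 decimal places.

Richardson extrapolation on the trapezoidal column (denominator 4−1=3):
T(1,1) = 6.378240 + (6.378240 − 21.930240)/3 = 1.194240
T(2,1) = (4·2.023680 − 6.378240) / 3 = 0.572160
T(2,2) = 0.572160 + (0.572160 − 1.194240)/15 = 0.530688

0.5307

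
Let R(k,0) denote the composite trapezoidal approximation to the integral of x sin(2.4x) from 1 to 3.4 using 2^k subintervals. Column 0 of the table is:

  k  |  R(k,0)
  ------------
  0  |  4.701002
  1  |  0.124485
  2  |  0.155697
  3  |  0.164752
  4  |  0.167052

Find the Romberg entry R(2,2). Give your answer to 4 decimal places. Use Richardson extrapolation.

0.2706

Richardson extrapolation on the trapezoidal column (denominator 4−1=3):
R(1,1) = 0.124485 + (0.124485 − 4.701002)/3 = -1.401021
R(2,1) = 0.155697 + (0.155697 − 0.124485)/3 = 0.166101
R(2,2) = (16·0.166101 − (-1.401021)) / 15 = 0.270576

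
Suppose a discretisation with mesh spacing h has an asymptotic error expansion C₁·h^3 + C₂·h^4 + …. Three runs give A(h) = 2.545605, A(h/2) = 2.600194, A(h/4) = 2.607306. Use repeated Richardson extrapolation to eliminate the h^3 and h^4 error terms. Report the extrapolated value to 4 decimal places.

2.6083

First eliminate the h^3 term (factor 2^3 = 8):
  B₁ = (8·2.600194 − 2.545605)/7 = 2.607992
  B₂ = (8·2.607306 − 2.600194)/7 = 2.608322
Then eliminate the h^4 term (factor 2^4 = 16):
  (16·2.608322 − 2.607992)/15 = 2.608344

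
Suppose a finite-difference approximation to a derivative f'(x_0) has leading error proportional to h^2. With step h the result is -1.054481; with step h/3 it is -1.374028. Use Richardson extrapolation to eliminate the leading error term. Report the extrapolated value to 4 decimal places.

-1.4140

The leading error scales as h^2; refining by a factor of 3 reduces it by 3^2 = 9.
Extrapolated value = (9·A(h/3) − A(h)) / (9 − 1)
= (9·(-1.374028) − (-1.054481)) / 8
= -11.311771 / 8 = -1.413971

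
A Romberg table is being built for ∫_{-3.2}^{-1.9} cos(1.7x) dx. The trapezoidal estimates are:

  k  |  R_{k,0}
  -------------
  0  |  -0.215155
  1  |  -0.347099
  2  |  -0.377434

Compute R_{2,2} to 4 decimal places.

-0.3873

Richardson extrapolation on the trapezoidal column (denominator 4−1=3):
R_{1,1} = (4·(-0.347099) − (-0.215155)) / 3 = -0.391080
R_{2,1} = -0.377434 + (-0.377434 − (-0.347099))/3 = -0.387546
R_{2,2} = -0.387546 + (-0.387546 − (-0.391080))/15 = -0.387310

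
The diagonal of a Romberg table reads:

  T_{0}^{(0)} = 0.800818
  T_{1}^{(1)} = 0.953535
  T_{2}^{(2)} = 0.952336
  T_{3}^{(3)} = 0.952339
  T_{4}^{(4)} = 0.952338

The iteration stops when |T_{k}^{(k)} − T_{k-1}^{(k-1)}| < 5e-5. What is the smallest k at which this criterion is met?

|T_{1}^{(1)} − T_{0}^{(0)}| = 0.152717 ≥ 5e-5
|T_{2}^{(2)} − T_{1}^{(1)}| = 0.001199 ≥ 5e-5
|T_{3}^{(3)} − T_{2}^{(2)}| = 0.000003 < 5e-5

k = 3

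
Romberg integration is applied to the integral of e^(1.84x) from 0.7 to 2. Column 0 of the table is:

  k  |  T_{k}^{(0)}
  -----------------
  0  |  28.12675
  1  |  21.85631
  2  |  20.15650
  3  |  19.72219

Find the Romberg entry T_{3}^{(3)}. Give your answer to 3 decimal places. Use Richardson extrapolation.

T_{1}^{(1)} = 21.85631 + (21.85631 − 28.12675)/3 = 19.76616
T_{2}^{(1)} = 20.15650 + (20.15650 − 21.85631)/3 = 19.58990
T_{3}^{(1)} = 19.72219 + (19.72219 − 20.15650)/3 = 19.57742
T_{2}^{(2)} = (16·19.58990 − 19.76616) / 15 = 19.57815
T_{3}^{(2)} = (16·19.57742 − 19.58990) / 15 = 19.57659
T_{3}^{(3)} = 19.57659 + (19.57659 − 19.57815)/63 = 19.57657

19.577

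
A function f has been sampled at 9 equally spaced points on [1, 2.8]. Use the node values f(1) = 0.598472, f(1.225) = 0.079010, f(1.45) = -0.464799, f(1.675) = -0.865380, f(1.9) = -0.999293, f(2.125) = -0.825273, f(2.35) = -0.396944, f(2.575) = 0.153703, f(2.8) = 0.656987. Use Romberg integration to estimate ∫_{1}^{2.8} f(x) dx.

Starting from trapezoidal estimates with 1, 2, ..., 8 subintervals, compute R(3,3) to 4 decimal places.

R(0,0) (trapezoid, 1 panel, h=1.8000): 1.129913
R(1,0) (trapezoid, 2 panels, h=0.9000): -0.334407
R(2,0) (trapezoid, 4 panels, h=0.4500): -0.554988
R(3,0) (trapezoid, 8 panels, h=0.2250): -0.605530
R(1,1) = -0.334407 + (-0.334407 − 1.129913)/3 = -0.822514
R(2,1) = -0.554988 + (-0.554988 − (-0.334407))/3 = -0.628515
R(3,1) = -0.605530 + (-0.605530 − (-0.554988))/3 = -0.622377
R(2,2) = -0.628515 + (-0.628515 − (-0.822514))/15 = -0.615582
R(3,2) = -0.622377 + (-0.622377 − (-0.628515))/15 = -0.621968
R(3,3) = -0.621968 + (-0.621968 − (-0.615582))/63 = -0.622069

-0.6221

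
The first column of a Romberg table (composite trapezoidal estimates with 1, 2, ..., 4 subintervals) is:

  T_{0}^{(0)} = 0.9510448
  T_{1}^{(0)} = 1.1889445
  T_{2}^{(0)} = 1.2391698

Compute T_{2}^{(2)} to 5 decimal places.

Richardson extrapolation on the trapezoidal column (denominator 4−1=3):
T_{1}^{(1)} = 1.1889445 + (1.1889445 − 0.9510448)/3 = 1.2682444
T_{2}^{(1)} = 1.2391698 + (1.2391698 − 1.1889445)/3 = 1.2559116
T_{2}^{(2)} = (16·1.2559116 − 1.2682444) / 15 = 1.2550894

1.25509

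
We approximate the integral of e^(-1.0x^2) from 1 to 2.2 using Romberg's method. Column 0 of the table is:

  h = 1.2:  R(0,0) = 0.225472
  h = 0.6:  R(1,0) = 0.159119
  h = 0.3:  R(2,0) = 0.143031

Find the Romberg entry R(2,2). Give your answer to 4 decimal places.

0.1377

Richardson extrapolation on the trapezoidal column (denominator 4−1=3):
R(1,1) = 0.159119 + (0.159119 − 0.225472)/3 = 0.137001
R(2,1) = (4·0.143031 − 0.159119) / 3 = 0.137668
R(2,2) = (16·0.137668 − 0.137001) / 15 = 0.137712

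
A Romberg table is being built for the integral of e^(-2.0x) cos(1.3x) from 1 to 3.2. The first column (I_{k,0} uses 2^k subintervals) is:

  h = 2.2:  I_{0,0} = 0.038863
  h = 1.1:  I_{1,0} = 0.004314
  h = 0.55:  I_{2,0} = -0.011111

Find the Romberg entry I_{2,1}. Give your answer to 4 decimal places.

-0.0163

Richardson extrapolation on the trapezoidal column (denominator 4−1=3):
I_{2,1} = -0.011111 + (-0.011111 − 0.004314)/3 = -0.016253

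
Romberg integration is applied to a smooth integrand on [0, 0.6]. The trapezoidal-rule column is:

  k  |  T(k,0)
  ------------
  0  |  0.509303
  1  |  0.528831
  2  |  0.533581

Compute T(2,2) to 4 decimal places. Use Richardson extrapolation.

0.5352

Richardson extrapolation on the trapezoidal column (denominator 4−1=3):
T(1,1) = (4·0.528831 − 0.509303) / 3 = 0.535340
T(2,1) = 0.533581 + (0.533581 − 0.528831)/3 = 0.535164
T(2,2) = 0.535164 + (0.535164 − 0.535340)/15 = 0.535152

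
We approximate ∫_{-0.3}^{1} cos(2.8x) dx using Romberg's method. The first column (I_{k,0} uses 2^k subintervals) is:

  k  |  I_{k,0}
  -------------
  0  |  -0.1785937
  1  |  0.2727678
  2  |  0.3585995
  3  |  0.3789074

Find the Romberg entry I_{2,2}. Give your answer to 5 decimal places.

0.38481

I_{1,1} = 0.2727678 + (0.2727678 − (-0.1785937))/3 = 0.4232216
I_{2,1} = 0.3585995 + (0.3585995 − 0.2727678)/3 = 0.3872101
I_{2,2} = (16·0.3872101 − 0.4232216) / 15 = 0.3848093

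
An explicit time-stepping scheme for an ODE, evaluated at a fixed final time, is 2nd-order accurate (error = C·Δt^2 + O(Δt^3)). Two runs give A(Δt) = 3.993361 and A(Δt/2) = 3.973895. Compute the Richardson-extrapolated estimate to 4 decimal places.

Extrapolated value = (4·A(Δt/2) − A(Δt)) / (4 − 1)
= (4·3.973895 − 3.993361) / 3
= 11.902219 / 3 = 3.967406

3.9674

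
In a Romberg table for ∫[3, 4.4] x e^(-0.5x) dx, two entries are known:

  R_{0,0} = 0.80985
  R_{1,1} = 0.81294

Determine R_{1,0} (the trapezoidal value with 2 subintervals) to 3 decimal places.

0.812

From R_{1,1} = (4·R_{1,0} − R_{0,0})/3, solve for R_{1,0}:
4·R_{1,0} = 3·0.81294 + 0.80985 = 3.24867
R_{1,0} = 0.81217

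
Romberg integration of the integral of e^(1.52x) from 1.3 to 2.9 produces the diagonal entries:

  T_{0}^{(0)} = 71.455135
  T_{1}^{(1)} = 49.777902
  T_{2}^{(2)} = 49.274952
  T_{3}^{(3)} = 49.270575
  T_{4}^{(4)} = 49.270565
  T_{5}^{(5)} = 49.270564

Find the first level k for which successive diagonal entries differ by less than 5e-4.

k = 4

|T_{1}^{(1)} − T_{0}^{(0)}| = 21.677233 ≥ 5e-4
|T_{2}^{(2)} − T_{1}^{(1)}| = 0.502950 ≥ 5e-4
|T_{3}^{(3)} − T_{2}^{(2)}| = 0.004377 ≥ 5e-4
|T_{4}^{(4)} − T_{3}^{(3)}| = 0.000010 < 5e-4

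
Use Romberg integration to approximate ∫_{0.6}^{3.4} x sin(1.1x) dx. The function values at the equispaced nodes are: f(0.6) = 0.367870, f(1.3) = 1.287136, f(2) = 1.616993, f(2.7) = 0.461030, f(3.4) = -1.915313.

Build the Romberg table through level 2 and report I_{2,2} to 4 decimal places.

I_{0,0} (trapezoid, 1 panel, h=2.8000): -2.166420
I_{1,0} (trapezoid, 2 panels, h=1.4000): 1.180580
I_{2,0} (trapezoid, 4 panels, h=0.7000): 1.814006
I_{1,1} = 1.180580 + (1.180580 − (-2.166420))/3 = 2.296247
I_{2,1} = 1.814006 + (1.814006 − 1.180580)/3 = 2.025148
I_{2,2} = 2.025148 + (2.025148 − 2.296247)/15 = 2.007075

2.0071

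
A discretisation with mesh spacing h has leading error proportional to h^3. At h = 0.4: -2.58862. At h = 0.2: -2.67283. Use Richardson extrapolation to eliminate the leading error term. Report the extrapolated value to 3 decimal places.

Extrapolated value = (8·A(h/2) − A(h)) / (8 − 1)
= (8·(-2.67283) − (-2.58862)) / 7
= -18.79402 / 7 = -2.68486

-2.685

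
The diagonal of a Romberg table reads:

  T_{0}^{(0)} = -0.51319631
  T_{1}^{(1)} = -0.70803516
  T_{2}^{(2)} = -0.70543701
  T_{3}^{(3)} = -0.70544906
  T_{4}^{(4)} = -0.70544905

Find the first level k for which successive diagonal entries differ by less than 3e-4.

k = 3

|T_{1}^{(1)} − T_{0}^{(0)}| = 0.19483885 ≥ 3e-4
|T_{2}^{(2)} − T_{1}^{(1)}| = 0.00259815 ≥ 3e-4
|T_{3}^{(3)} − T_{2}^{(2)}| = 0.00001205 < 3e-4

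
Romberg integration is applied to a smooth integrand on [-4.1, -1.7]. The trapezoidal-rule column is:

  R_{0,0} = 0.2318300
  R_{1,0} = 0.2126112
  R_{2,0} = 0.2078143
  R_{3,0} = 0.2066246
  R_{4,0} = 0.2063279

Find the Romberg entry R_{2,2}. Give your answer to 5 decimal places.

0.20622

R_{1,1} = (4·0.2126112 − 0.2318300) / 3 = 0.2062049
R_{2,1} = (4·0.2078143 − 0.2126112) / 3 = 0.2062153
R_{2,2} = (16·0.2062153 − 0.2062049) / 15 = 0.2062160
(Column j=1 coincides with Simpson's rule on the same nodes.)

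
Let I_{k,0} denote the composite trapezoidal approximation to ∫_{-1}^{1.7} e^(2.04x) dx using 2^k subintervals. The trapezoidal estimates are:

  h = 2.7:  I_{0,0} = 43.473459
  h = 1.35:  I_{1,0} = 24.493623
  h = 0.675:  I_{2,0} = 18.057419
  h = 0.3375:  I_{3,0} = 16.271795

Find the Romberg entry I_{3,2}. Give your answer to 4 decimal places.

15.6609

Richardson extrapolation on the trapezoidal column (denominator 4−1=3):
I_{2,1} = (4·18.057419 − 24.493623) / 3 = 15.912018
I_{3,1} = 16.271795 + (16.271795 − 18.057419)/3 = 15.676587
I_{3,2} = 15.676587 + (15.676587 − 15.912018)/15 = 15.660892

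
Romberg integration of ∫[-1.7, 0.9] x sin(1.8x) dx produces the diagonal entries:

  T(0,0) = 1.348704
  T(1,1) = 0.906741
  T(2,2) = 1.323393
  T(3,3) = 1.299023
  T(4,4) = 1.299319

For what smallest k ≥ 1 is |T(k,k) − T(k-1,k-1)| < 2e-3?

|T(1,1) − T(0,0)| = 0.441963 ≥ 2e-3
|T(2,2) − T(1,1)| = 0.416652 ≥ 2e-3
|T(3,3) − T(2,2)| = 0.024370 ≥ 2e-3
|T(4,4) − T(3,3)| = 0.000296 < 2e-3

k = 4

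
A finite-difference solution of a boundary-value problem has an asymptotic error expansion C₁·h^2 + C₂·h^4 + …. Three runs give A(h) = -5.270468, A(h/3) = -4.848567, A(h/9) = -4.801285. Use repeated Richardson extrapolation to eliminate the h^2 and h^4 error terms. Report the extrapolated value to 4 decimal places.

-4.7954

First eliminate the h^2 term (factor 3^2 = 9):
  B₁ = (9·(-4.848567) − (-5.270468))/8 = -4.795829
  B₂ = (9·(-4.801285) − (-4.848567))/8 = -4.795375
Then eliminate the h^4 term (factor 3^4 = 81):
  (81·(-4.795375) − (-4.795829))/80 = -4.795369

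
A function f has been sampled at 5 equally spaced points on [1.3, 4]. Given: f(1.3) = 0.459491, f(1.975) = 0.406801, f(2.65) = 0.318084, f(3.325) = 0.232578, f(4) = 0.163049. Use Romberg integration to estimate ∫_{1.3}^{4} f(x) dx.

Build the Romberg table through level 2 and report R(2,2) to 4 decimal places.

0.8590

R(0,0) (trapezoid, 1 panel, h=2.7000): 0.840429
R(1,0) (trapezoid, 2 panels, h=1.3500): 0.849628
R(2,0) (trapezoid, 4 panels, h=0.6750): 0.856395
R(1,1) = 0.849628 + (0.849628 − 0.840429)/3 = 0.852694
R(2,1) = 0.856395 + (0.856395 − 0.849628)/3 = 0.858651
R(2,2) = 0.858651 + (0.858651 − 0.852694)/15 = 0.859048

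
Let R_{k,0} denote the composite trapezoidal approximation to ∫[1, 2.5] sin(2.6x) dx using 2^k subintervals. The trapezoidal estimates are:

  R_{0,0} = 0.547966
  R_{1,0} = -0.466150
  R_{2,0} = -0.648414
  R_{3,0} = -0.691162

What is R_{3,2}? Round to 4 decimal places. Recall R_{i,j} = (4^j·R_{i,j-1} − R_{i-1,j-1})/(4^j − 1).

R_{2,1} = -0.648414 + (-0.648414 − (-0.466150))/3 = -0.709169
R_{3,1} = -0.691162 + (-0.691162 − (-0.648414))/3 = -0.705411
R_{3,2} = (16·(-0.705411) − (-0.709169)) / 15 = -0.705160
(Column j=1 coincides with Simpson's rule on the same nodes.)

-0.7052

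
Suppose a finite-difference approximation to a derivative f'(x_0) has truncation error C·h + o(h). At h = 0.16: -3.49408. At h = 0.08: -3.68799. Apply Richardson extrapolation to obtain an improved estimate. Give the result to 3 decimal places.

The leading error scales as h; refining by a factor of 2 reduces it by 2^1 = 2.
Extrapolated value = (2·A(h/2) − A(h)) / (2 − 1)
= (2·(-3.68799) − (-3.49408)) / 1
= -3.88190 / 1 = -3.88190

-3.882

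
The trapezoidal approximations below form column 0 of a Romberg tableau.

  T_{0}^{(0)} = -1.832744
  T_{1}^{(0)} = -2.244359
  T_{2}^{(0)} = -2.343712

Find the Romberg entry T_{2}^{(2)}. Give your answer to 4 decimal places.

-2.3765

Richardson extrapolation on the trapezoidal column (denominator 4−1=3):
T_{1}^{(1)} = -2.244359 + (-2.244359 − (-1.832744))/3 = -2.381564
T_{2}^{(1)} = (4·(-2.343712) − (-2.244359)) / 3 = -2.376830
T_{2}^{(2)} = (16·(-2.376830) − (-2.381564)) / 15 = -2.376514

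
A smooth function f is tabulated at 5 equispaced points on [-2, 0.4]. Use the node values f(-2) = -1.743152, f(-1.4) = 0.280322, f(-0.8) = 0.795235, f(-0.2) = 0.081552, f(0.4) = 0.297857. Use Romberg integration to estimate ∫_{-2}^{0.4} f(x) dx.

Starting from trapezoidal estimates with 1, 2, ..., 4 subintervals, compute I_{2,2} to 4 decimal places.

I_{0,0} (trapezoid, 1 panel, h=2.4000): -1.734354
I_{1,0} (trapezoid, 2 panels, h=1.2000): 0.087105
I_{2,0} (trapezoid, 4 panels, h=0.6000): 0.260677
I_{1,1} = 0.087105 + (0.087105 − (-1.734354))/3 = 0.694258
I_{2,1} = 0.260677 + (0.260677 − 0.087105)/3 = 0.318534
I_{2,2} = 0.318534 + (0.318534 − 0.694258)/15 = 0.293486

0.2935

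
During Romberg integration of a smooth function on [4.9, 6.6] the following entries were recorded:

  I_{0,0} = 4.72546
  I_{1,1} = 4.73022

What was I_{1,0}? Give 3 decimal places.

From I_{1,1} = (4·I_{1,0} − I_{0,0})/3, solve for I_{1,0}:
4·I_{1,0} = 3·4.73022 + 4.72546 = 18.91612
I_{1,0} = 4.72903

4.729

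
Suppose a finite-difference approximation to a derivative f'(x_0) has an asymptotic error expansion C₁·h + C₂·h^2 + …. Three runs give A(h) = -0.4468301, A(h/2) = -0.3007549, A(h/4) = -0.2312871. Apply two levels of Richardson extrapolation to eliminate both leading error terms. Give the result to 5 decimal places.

-0.16420

First eliminate the h term (factor 2^1 = 2):
  B₁ = (2·(-0.3007549) − (-0.4468301))/1 = -0.1546797
  B₂ = (2·(-0.2312871) − (-0.3007549))/1 = -0.1618193
Then eliminate the h^2 term (factor 2^2 = 4):
  (4·(-0.1618193) − (-0.1546797))/3 = -0.1641992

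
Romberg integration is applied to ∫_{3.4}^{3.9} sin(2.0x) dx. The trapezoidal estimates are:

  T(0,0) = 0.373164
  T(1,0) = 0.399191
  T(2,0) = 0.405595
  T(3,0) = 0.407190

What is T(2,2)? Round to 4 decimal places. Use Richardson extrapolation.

0.4077

T(1,1) = (4·0.399191 − 0.373164) / 3 = 0.407867
T(2,1) = 0.405595 + (0.405595 − 0.399191)/3 = 0.407730
T(2,2) = 0.407730 + (0.407730 − 0.407867)/15 = 0.407721
(Column j=1 coincides with Simpson's rule on the same nodes.)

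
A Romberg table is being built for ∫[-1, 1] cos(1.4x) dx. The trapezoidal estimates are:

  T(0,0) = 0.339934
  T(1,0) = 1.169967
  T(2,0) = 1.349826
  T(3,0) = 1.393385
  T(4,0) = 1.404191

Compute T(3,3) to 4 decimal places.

Richardson extrapolation on the trapezoidal column (denominator 4−1=3):
T(1,1) = 1.169967 + (1.169967 − 0.339934)/3 = 1.446645
T(2,1) = (4·1.349826 − 1.169967) / 3 = 1.409779
T(3,1) = (4·1.393385 − 1.349826) / 3 = 1.407905
T(2,2) = 1.409779 + (1.409779 − 1.446645)/15 = 1.407321
T(3,2) = 1.407905 + (1.407905 − 1.409779)/15 = 1.407780
T(3,3) = 1.407780 + (1.407780 − 1.407321)/63 = 1.407787

1.4078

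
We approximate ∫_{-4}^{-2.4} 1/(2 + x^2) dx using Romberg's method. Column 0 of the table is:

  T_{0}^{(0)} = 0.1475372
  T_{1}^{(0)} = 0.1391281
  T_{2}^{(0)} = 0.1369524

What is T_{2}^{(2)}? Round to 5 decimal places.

Richardson extrapolation on the trapezoidal column (denominator 4−1=3):
T_{1}^{(1)} = 0.1391281 + (0.1391281 − 0.1475372)/3 = 0.1363251
T_{2}^{(1)} = (4·0.1369524 − 0.1391281) / 3 = 0.1362272
T_{2}^{(2)} = (16·0.1362272 − 0.1363251) / 15 = 0.1362207
(Column j=1 coincides with Simpson's rule on the same nodes.)

0.13622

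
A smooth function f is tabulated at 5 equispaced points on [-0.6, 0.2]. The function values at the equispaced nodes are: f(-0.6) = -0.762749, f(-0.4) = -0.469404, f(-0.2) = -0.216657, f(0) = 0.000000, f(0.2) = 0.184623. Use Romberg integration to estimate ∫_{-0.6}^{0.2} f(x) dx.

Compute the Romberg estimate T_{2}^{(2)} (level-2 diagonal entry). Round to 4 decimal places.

-0.1926

T_{0}^{(0)} (trapezoid, 1 panel, h=0.8000): -0.231250
T_{1}^{(0)} (trapezoid, 2 panels, h=0.4000): -0.202288
T_{2}^{(0)} (trapezoid, 4 panels, h=0.2000): -0.195025
T_{1}^{(1)} = -0.202288 + (-0.202288 − (-0.231250))/3 = -0.192634
T_{2}^{(1)} = -0.195025 + (-0.195025 − (-0.202288))/3 = -0.192604
T_{2}^{(2)} = -0.192604 + (-0.192604 − (-0.192634))/15 = -0.192602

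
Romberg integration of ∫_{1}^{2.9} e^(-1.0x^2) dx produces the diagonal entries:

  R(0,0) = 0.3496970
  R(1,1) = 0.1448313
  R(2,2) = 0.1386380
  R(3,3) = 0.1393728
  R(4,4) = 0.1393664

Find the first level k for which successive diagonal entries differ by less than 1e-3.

|R(1,1) − R(0,0)| = 0.2048657 ≥ 1e-3
|R(2,2) − R(1,1)| = 0.0061933 ≥ 1e-3
|R(3,3) − R(2,2)| = 0.0007348 < 1e-3

k = 3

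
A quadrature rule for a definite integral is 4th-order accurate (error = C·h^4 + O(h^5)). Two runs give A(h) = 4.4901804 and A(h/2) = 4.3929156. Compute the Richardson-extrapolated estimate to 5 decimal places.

Extrapolated value = (16·A(h/2) − A(h)) / (16 − 1)
= (16·4.3929156 − 4.4901804) / 15
= 65.7964692 / 15 = 4.3864313

4.38643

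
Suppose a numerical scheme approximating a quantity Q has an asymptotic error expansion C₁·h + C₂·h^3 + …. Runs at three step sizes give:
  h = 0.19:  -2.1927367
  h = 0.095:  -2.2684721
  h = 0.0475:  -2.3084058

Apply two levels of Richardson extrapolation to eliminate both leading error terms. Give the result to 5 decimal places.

First eliminate the h term (factor 2^1 = 2):
  B₁ = (2·(-2.2684721) − (-2.1927367))/1 = -2.3442075
  B₂ = (2·(-2.3084058) − (-2.2684721))/1 = -2.3483395
Then eliminate the h^3 term (factor 2^3 = 8):
  (8·(-2.3483395) − (-2.3442075))/7 = -2.3489298

-2.34893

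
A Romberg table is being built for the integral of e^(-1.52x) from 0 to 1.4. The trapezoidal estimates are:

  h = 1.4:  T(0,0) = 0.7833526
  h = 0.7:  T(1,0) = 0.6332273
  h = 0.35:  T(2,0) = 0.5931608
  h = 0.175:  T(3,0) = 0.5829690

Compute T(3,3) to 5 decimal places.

Richardson extrapolation on the trapezoidal column (denominator 4−1=3):
T(1,1) = 0.6332273 + (0.6332273 − 0.7833526)/3 = 0.5831855
T(2,1) = (4·0.5931608 − 0.6332273) / 3 = 0.5798053
T(3,1) = (4·0.5829690 − 0.5931608) / 3 = 0.5795717
T(2,2) = (16·0.5798053 − 0.5831855) / 15 = 0.5795800
T(3,2) = (16·0.5795717 − 0.5798053) / 15 = 0.5795561
T(3,3) = (64·0.5795561 − 0.5795800) / 63 = 0.5795557

0.57956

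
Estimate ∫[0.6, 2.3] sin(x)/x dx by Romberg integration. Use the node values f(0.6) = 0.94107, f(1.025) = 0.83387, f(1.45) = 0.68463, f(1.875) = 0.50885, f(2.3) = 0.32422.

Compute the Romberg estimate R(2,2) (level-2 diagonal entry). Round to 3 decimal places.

1.134

R(0,0) (trapezoid, 1 panel, h=1.7000): 1.07550
R(1,0) (trapezoid, 2 panels, h=0.8500): 1.11968
R(2,0) (trapezoid, 4 panels, h=0.4250): 1.13050
R(1,1) = 1.11968 + (1.11968 − 1.07550)/3 = 1.13441
R(2,1) = 1.13050 + (1.13050 − 1.11968)/3 = 1.13411
R(2,2) = 1.13411 + (1.13411 − 1.13441)/15 = 1.13409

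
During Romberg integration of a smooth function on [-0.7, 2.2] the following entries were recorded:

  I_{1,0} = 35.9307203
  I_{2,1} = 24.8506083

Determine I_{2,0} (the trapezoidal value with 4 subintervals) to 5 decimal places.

27.62064

From I_{2,1} = (4·I_{2,0} − I_{1,0})/3, solve for I_{2,0}:
4·I_{2,0} = 3·24.8506083 + 35.9307203 = 110.4825452
I_{2,0} = 27.6206363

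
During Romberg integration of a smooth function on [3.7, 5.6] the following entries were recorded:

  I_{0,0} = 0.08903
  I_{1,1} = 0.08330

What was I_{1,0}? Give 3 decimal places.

0.085

From I_{1,1} = (4·I_{1,0} − I_{0,0})/3, solve for I_{1,0}:
4·I_{1,0} = 3·0.08330 + 0.08903 = 0.33893
I_{1,0} = 0.08473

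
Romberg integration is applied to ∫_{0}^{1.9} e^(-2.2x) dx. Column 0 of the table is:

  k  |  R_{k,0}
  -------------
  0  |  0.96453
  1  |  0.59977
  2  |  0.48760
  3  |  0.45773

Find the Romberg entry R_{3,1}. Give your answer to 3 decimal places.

R_{3,1} = (4·0.45773 − 0.48760) / 3 = 0.44777
(Column j=1 coincides with Simpson's rule on the same nodes.)

0.448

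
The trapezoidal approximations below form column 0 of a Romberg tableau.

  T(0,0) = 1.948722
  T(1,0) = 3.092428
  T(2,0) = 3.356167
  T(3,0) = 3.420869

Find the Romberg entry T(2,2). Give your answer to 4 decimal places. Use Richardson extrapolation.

3.4421

Richardson extrapolation on the trapezoidal column (denominator 4−1=3):
T(1,1) = 3.092428 + (3.092428 − 1.948722)/3 = 3.473663
T(2,1) = 3.356167 + (3.356167 − 3.092428)/3 = 3.444080
T(2,2) = 3.444080 + (3.444080 − 3.473663)/15 = 3.442108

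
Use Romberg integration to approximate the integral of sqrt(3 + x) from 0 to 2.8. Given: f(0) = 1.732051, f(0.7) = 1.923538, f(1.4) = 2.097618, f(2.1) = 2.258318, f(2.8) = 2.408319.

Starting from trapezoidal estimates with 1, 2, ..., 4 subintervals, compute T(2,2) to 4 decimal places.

5.8481

T(0,0) (trapezoid, 1 panel, h=2.8000): 5.796518
T(1,0) (trapezoid, 2 panels, h=1.4000): 5.834924
T(2,0) (trapezoid, 4 panels, h=0.7000): 5.844761
T(1,1) = 5.834924 + (5.834924 − 5.796518)/3 = 5.847726
T(2,1) = 5.844761 + (5.844761 − 5.834924)/3 = 5.848040
T(2,2) = 5.848040 + (5.848040 − 5.847726)/15 = 5.848061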